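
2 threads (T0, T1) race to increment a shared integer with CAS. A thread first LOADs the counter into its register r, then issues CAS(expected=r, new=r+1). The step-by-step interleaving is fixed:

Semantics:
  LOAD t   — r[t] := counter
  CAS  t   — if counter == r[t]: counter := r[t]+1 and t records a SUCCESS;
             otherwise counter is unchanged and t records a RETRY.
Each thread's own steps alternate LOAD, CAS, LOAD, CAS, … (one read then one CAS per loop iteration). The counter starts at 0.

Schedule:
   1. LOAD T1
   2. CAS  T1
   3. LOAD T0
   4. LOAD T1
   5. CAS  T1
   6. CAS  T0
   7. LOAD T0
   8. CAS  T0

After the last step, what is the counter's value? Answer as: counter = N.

T1 LOAD — after: cnt=0, r=0 — load
T1 CAS — after: cnt=1, r=0 — ok
T0 LOAD — after: cnt=1, r=1 — load
T1 LOAD — after: cnt=1, r=1 — load
T1 CAS — after: cnt=2, r=1 — ok
T0 CAS — after: cnt=2, r=1 — retry
T0 LOAD — after: cnt=2, r=2 — load
T0 CAS — after: cnt=3, r=2 — ok

counter = 3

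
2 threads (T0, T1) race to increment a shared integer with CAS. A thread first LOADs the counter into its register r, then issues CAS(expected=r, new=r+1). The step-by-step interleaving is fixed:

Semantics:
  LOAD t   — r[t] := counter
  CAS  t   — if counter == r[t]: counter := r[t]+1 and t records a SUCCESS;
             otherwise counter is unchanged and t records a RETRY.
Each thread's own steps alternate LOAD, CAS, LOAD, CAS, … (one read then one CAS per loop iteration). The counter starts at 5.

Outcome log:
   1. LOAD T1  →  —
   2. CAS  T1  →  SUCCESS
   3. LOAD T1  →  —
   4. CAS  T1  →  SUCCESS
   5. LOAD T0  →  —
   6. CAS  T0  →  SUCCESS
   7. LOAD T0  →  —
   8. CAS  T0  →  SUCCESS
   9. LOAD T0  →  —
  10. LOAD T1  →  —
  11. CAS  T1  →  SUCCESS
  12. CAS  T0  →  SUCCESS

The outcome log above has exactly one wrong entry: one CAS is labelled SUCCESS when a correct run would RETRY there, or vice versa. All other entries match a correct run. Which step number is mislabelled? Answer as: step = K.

Reference trace:
   1) LOAD T1:  M=5  r_T1=5
   2) CAS  T1:  M=6  r_T1=5 ✓
   3) LOAD T1:  M=6  r_T1=6
   4) CAS  T1:  M=7  r_T1=6 ✓
   5) LOAD T0:  M=7  r_T0=7
   6) CAS  T0:  M=8  r_T0=7 ✓
   7) LOAD T0:  M=8  r_T0=8
   8) CAS  T0:  M=9  r_T0=8 ✓
   9) LOAD T0:  M=9  r_T0=9
  10) LOAD T1:  M=9  r_T1=9
  11) CAS  T1:  M=10  r_T1=9 ✓
  12) CAS  T0:  M=10  r_T0=9 ✗
Flip is step 12.

step = 12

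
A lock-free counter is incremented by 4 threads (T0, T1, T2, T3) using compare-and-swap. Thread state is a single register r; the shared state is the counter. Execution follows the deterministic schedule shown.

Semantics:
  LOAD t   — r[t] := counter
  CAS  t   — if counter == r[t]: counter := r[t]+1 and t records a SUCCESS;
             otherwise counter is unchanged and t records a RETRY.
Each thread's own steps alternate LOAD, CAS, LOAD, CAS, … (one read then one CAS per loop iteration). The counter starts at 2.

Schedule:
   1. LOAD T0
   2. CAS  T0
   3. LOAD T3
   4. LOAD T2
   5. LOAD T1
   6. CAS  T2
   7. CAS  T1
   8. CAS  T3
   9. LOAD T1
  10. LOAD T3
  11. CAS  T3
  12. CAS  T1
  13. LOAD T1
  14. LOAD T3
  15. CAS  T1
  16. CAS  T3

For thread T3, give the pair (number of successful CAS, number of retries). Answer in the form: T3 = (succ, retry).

T3 = (1, 2)

   1) LOAD T0:  M=2  r_T0=2
   2) CAS  T0:  M=3  r_T0=2 ✓
   3) LOAD T3:  M=3  r_T3=3
   4) LOAD T2:  M=3  r_T2=3
   5) LOAD T1:  M=3  r_T1=3
   6) CAS  T2:  M=4  r_T2=3 ✓
   7) CAS  T1:  M=4  r_T1=3 ✗
   8) CAS  T3:  M=4  r_T3=3 ✗
   9) LOAD T1:  M=4  r_T1=4
  10) LOAD T3:  M=4  r_T3=4
  11) CAS  T3:  M=5  r_T3=4 ✓
  12) CAS  T1:  M=5  r_T1=4 ✗
  13) LOAD T1:  M=5  r_T1=5
  14) LOAD T3:  M=5  r_T3=5
  15) CAS  T1:  M=6  r_T1=5 ✓
  16) CAS  T3:  M=6  r_T3=5 ✗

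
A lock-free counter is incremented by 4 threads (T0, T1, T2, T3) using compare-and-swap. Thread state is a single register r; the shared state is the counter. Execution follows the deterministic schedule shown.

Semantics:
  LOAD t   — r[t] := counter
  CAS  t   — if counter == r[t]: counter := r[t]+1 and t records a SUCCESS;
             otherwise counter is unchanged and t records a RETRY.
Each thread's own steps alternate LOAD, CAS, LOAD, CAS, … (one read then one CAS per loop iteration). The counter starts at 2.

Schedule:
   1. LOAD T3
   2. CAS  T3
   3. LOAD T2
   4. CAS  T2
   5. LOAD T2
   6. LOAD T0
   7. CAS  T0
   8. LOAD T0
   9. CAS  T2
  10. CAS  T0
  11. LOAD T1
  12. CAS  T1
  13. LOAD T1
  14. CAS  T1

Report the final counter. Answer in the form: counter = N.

counter = 8

[1] T3.load  rd  (counter 2, T3.r 2)
[2] T3.cas  hit  (counter 3, T3.r 2)
[3] T2.load  rd  (counter 3, T2.r 3)
[4] T2.cas  hit  (counter 4, T2.r 3)
[5] T2.load  rd  (counter 4, T2.r 4)
[6] T0.load  rd  (counter 4, T0.r 4)
[7] T0.cas  hit  (counter 5, T0.r 4)
[8] T0.load  rd  (counter 5, T0.r 5)
[9] T2.cas  miss  (counter 5, T2.r 4)
[10] T0.cas  hit  (counter 6, T0.r 5)
[11] T1.load  rd  (counter 6, T1.r 6)
[12] T1.cas  hit  (counter 7, T1.r 6)
[13] T1.load  rd  (counter 7, T1.r 7)
[14] T1.cas  hit  (counter 8, T1.r 7)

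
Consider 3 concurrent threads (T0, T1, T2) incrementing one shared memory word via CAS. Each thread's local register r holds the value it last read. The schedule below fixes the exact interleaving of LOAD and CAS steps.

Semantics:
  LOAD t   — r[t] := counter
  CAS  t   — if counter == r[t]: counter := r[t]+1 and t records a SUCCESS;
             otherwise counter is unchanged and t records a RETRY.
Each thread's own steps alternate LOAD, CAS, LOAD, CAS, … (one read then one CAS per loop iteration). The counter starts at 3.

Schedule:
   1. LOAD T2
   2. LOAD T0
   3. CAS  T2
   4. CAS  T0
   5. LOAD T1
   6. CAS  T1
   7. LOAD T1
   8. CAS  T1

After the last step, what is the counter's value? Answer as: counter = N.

counter = 6

   1) LOAD T2:  M=3  r_T2=3
   2) LOAD T0:  M=3  r_T0=3
   3) CAS  T2:  M=4  r_T2=3 ✓
   4) CAS  T0:  M=4  r_T0=3 ✗
   5) LOAD T1:  M=4  r_T1=4
   6) CAS  T1:  M=5  r_T1=4 ✓
   7) LOAD T1:  M=5  r_T1=5
   8) CAS  T1:  M=6  r_T1=5 ✓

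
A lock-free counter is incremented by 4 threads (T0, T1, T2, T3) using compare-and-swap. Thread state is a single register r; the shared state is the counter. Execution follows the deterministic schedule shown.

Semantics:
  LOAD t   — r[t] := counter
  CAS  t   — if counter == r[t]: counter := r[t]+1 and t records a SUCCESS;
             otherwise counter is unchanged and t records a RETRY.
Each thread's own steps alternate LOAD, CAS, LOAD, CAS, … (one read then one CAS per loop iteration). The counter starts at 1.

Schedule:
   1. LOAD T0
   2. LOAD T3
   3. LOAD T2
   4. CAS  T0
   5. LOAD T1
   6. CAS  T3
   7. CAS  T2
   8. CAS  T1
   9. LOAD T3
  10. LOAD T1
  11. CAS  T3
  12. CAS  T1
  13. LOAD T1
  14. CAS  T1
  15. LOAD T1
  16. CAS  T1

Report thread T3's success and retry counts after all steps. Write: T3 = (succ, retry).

T3 = (1, 1)

step 1: T0 LOAD ⇒ load; ctr=1 reg=1
step 2: T3 LOAD ⇒ load; ctr=1 reg=1
step 3: T2 LOAD ⇒ load; ctr=1 reg=1
step 4: T0 CAS ⇒ ok; ctr=2 reg=1
step 5: T1 LOAD ⇒ load; ctr=2 reg=2
step 6: T3 CAS ⇒ retry; ctr=2 reg=1
step 7: T2 CAS ⇒ retry; ctr=2 reg=1
step 8: T1 CAS ⇒ ok; ctr=3 reg=2
step 9: T3 LOAD ⇒ load; ctr=3 reg=3
step 10: T1 LOAD ⇒ load; ctr=3 reg=3
step 11: T3 CAS ⇒ ok; ctr=4 reg=3
step 12: T1 CAS ⇒ retry; ctr=4 reg=3
step 13: T1 LOAD ⇒ load; ctr=4 reg=4
step 14: T1 CAS ⇒ ok; ctr=5 reg=4
step 15: T1 LOAD ⇒ load; ctr=5 reg=5
step 16: T1 CAS ⇒ ok; ctr=6 reg=5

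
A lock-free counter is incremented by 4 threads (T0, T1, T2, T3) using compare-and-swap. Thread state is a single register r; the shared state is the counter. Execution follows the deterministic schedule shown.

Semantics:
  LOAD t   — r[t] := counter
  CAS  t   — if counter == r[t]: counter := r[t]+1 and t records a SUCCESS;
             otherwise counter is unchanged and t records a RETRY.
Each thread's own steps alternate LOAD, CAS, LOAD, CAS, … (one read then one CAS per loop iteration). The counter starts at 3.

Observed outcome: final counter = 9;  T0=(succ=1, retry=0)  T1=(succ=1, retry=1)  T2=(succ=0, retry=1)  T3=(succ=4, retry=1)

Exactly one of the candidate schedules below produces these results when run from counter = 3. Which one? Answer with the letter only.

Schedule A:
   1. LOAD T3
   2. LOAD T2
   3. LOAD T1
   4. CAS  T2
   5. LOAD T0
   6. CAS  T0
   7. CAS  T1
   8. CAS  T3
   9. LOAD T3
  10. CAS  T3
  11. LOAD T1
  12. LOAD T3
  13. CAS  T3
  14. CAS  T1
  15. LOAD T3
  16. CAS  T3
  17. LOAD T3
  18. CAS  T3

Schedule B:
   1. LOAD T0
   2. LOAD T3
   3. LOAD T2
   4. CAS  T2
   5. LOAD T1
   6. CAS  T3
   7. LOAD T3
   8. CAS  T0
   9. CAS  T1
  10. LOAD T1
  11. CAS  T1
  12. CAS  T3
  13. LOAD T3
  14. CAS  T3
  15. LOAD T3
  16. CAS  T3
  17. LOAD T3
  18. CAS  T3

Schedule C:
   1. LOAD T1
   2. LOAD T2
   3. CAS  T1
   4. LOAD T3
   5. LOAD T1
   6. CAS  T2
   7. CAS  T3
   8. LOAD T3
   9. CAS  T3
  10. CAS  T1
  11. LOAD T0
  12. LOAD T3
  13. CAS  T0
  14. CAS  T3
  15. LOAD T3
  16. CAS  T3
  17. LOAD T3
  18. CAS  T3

C

Simulating candidate C:
T1 LOAD — after: cnt=3, r=3 — load
T2 LOAD — after: cnt=3, r=3 — load
T1 CAS — after: cnt=4, r=3 — ok
T3 LOAD — after: cnt=4, r=4 — load
T1 LOAD — after: cnt=4, r=4 — load
T2 CAS — after: cnt=4, r=3 — retry
T3 CAS — after: cnt=5, r=4 — ok
T3 LOAD — after: cnt=5, r=5 — load
T3 CAS — after: cnt=6, r=5 — ok
T1 CAS — after: cnt=6, r=4 — retry
T0 LOAD — after: cnt=6, r=6 — load
T3 LOAD — after: cnt=6, r=6 — load
T0 CAS — after: cnt=7, r=6 — ok
T3 CAS — after: cnt=7, r=6 — retry
T3 LOAD — after: cnt=7, r=7 — load
T3 CAS — after: cnt=8, r=7 — ok
T3 LOAD — after: cnt=8, r=8 — load
T3 CAS — after: cnt=9, r=8 — ok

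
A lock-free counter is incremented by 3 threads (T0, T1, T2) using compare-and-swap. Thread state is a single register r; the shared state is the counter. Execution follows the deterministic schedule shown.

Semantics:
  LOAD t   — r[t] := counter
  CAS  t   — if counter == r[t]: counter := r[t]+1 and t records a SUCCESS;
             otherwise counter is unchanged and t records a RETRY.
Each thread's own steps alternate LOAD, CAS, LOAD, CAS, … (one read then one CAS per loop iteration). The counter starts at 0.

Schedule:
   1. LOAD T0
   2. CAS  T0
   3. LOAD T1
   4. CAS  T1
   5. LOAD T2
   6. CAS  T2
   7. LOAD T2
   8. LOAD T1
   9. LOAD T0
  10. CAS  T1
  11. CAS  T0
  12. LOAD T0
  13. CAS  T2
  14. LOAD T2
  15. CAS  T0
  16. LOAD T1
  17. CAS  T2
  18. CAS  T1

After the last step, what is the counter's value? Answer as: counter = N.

counter = 6

T0 LOAD — after: cnt=0, r=0 — load
T0 CAS — after: cnt=1, r=0 — ok
T1 LOAD — after: cnt=1, r=1 — load
T1 CAS — after: cnt=2, r=1 — ok
T2 LOAD — after: cnt=2, r=2 — load
T2 CAS — after: cnt=3, r=2 — ok
T2 LOAD — after: cnt=3, r=3 — load
T1 LOAD — after: cnt=3, r=3 — load
T0 LOAD — after: cnt=3, r=3 — load
T1 CAS — after: cnt=4, r=3 — ok
T0 CAS — after: cnt=4, r=3 — retry
T0 LOAD — after: cnt=4, r=4 — load
T2 CAS — after: cnt=4, r=3 — retry
T2 LOAD — after: cnt=4, r=4 — load
T0 CAS — after: cnt=5, r=4 — ok
T1 LOAD — after: cnt=5, r=5 — load
T2 CAS — after: cnt=5, r=4 — retry
T1 CAS — after: cnt=6, r=5 — ok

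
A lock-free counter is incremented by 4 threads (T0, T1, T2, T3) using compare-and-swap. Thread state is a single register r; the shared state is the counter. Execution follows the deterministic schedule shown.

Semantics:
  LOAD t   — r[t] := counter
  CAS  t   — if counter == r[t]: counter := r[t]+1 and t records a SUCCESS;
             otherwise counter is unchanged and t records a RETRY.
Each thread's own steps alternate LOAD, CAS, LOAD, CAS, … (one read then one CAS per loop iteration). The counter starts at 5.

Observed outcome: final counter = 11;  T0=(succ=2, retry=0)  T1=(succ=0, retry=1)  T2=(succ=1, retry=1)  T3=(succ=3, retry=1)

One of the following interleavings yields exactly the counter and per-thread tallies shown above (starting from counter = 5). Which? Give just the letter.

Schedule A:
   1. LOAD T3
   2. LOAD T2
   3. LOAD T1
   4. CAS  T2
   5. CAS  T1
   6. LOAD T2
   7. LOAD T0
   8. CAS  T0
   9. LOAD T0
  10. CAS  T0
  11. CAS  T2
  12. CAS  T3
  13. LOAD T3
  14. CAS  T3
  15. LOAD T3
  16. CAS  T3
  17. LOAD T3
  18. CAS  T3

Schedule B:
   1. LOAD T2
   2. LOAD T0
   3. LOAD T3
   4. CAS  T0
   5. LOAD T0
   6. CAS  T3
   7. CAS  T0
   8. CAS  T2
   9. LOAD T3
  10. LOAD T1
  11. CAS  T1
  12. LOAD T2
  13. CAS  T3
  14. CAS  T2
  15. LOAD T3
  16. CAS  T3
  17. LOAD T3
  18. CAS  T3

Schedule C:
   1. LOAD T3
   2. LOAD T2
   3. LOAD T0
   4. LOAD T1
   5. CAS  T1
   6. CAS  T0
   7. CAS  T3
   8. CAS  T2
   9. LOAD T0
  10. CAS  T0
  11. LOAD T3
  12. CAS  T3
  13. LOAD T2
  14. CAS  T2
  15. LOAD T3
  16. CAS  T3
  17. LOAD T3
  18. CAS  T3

Tracing schedule A:
[1] T3.load  rd  (counter 5, T3.r 5)
[2] T2.load  rd  (counter 5, T2.r 5)
[3] T1.load  rd  (counter 5, T1.r 5)
[4] T2.cas  hit  (counter 6, T2.r 5)
[5] T1.cas  miss  (counter 6, T1.r 5)
[6] T2.load  rd  (counter 6, T2.r 6)
[7] T0.load  rd  (counter 6, T0.r 6)
[8] T0.cas  hit  (counter 7, T0.r 6)
[9] T0.load  rd  (counter 7, T0.r 7)
[10] T0.cas  hit  (counter 8, T0.r 7)
[11] T2.cas  miss  (counter 8, T2.r 6)
[12] T3.cas  miss  (counter 8, T3.r 5)
[13] T3.load  rd  (counter 8, T3.r 8)
[14] T3.cas  hit  (counter 9, T3.r 8)
[15] T3.load  rd  (counter 9, T3.r 9)
[16] T3.cas  hit  (counter 10, T3.r 9)
[17] T3.load  rd  (counter 10, T3.r 10)
[18] T3.cas  hit  (counter 11, T3.r 10)

A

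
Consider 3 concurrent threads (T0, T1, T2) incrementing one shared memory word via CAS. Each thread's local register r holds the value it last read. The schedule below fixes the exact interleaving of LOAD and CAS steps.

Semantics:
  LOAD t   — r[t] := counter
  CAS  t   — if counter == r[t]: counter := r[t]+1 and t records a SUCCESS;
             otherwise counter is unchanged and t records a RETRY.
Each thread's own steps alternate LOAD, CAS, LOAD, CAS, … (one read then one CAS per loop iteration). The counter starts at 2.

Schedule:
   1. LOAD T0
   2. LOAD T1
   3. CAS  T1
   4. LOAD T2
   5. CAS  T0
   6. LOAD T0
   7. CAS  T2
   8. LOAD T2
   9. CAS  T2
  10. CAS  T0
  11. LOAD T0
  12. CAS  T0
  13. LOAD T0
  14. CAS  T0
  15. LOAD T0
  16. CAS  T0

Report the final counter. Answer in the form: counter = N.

counter = 8

#1 T0 reads 2
#2 T1 reads 2
#3 T1 CAS(2→3) writes; counter now 3
#4 T2 reads 3
#5 T0 CAS(2→3) fails; counter now 3
#6 T0 reads 3
#7 T2 CAS(3→4) writes; counter now 4
#8 T2 reads 4
#9 T2 CAS(4→5) writes; counter now 5
#10 T0 CAS(3→4) fails; counter now 5
#11 T0 reads 5
#12 T0 CAS(5→6) writes; counter now 6
#13 T0 reads 6
#14 T0 CAS(6→7) writes; counter now 7
#15 T0 reads 7
#16 T0 CAS(7→8) writes; counter now 8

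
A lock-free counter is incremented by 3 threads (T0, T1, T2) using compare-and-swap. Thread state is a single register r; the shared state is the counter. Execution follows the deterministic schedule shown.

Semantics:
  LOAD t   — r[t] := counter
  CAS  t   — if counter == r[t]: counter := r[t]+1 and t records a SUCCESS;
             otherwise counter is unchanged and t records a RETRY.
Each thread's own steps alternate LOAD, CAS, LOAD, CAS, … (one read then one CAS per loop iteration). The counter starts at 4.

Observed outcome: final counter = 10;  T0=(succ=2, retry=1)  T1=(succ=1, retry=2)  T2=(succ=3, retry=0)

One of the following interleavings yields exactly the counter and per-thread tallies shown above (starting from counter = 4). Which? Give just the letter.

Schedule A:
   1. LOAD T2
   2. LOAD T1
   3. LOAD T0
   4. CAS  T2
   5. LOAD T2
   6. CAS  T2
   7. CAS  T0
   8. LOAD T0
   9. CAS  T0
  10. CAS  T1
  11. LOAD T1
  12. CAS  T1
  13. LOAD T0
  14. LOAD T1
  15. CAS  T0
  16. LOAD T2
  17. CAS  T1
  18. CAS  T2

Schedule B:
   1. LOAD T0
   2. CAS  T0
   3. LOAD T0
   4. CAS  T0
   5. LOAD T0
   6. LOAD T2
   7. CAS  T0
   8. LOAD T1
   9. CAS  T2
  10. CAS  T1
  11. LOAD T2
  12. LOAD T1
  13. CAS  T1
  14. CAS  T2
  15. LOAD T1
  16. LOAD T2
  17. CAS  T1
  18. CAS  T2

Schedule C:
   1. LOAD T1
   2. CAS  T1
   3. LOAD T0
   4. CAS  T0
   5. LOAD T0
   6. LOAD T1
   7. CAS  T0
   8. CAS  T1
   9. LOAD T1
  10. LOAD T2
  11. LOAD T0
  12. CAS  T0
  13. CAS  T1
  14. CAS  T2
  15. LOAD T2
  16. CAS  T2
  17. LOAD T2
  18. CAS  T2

Run A:
T2 LOAD — after: cnt=4, r=4 — load
T1 LOAD — after: cnt=4, r=4 — load
T0 LOAD — after: cnt=4, r=4 — load
T2 CAS — after: cnt=5, r=4 — ok
T2 LOAD — after: cnt=5, r=5 — load
T2 CAS — after: cnt=6, r=5 — ok
T0 CAS — after: cnt=6, r=4 — retry
T0 LOAD — after: cnt=6, r=6 — load
T0 CAS — after: cnt=7, r=6 — ok
T1 CAS — after: cnt=7, r=4 — retry
T1 LOAD — after: cnt=7, r=7 — load
T1 CAS — after: cnt=8, r=7 — ok
T0 LOAD — after: cnt=8, r=8 — load
T1 LOAD — after: cnt=8, r=8 — load
T0 CAS — after: cnt=9, r=8 — ok
T2 LOAD — after: cnt=9, r=9 — load
T1 CAS — after: cnt=9, r=8 — retry
T2 CAS — after: cnt=10, r=9 — ok

A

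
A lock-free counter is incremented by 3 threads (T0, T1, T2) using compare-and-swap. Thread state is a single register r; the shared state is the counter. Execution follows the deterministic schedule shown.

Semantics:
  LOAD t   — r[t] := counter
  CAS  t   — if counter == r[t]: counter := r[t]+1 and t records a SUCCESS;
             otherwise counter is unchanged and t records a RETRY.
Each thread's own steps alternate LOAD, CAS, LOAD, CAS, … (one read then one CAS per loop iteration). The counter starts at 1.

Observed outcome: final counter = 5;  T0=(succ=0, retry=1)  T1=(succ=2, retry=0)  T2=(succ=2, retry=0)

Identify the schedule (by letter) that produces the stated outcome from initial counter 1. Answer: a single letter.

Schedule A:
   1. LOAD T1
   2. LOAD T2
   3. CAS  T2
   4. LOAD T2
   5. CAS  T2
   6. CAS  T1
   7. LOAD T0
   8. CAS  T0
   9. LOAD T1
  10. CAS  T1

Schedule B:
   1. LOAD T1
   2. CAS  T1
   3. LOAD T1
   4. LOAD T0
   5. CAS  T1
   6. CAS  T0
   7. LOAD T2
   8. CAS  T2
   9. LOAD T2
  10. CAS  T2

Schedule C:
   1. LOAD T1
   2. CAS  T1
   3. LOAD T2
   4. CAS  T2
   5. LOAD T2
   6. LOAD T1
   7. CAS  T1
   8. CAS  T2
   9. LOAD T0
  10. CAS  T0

B

Run B:
1. LOAD T1 → mem=1 r[T1]=1 [LOAD]
2. CAS T1 → mem=2 r[T1]=1 [OK]
3. LOAD T1 → mem=2 r[T1]=2 [LOAD]
4. LOAD T0 → mem=2 r[T0]=2 [LOAD]
5. CAS T1 → mem=3 r[T1]=2 [OK]
6. CAS T0 → mem=3 r[T0]=2 [RETRY]
7. LOAD T2 → mem=3 r[T2]=3 [LOAD]
8. CAS T2 → mem=4 r[T2]=3 [OK]
9. LOAD T2 → mem=4 r[T2]=4 [LOAD]
10. CAS T2 → mem=5 r[T2]=4 [OK]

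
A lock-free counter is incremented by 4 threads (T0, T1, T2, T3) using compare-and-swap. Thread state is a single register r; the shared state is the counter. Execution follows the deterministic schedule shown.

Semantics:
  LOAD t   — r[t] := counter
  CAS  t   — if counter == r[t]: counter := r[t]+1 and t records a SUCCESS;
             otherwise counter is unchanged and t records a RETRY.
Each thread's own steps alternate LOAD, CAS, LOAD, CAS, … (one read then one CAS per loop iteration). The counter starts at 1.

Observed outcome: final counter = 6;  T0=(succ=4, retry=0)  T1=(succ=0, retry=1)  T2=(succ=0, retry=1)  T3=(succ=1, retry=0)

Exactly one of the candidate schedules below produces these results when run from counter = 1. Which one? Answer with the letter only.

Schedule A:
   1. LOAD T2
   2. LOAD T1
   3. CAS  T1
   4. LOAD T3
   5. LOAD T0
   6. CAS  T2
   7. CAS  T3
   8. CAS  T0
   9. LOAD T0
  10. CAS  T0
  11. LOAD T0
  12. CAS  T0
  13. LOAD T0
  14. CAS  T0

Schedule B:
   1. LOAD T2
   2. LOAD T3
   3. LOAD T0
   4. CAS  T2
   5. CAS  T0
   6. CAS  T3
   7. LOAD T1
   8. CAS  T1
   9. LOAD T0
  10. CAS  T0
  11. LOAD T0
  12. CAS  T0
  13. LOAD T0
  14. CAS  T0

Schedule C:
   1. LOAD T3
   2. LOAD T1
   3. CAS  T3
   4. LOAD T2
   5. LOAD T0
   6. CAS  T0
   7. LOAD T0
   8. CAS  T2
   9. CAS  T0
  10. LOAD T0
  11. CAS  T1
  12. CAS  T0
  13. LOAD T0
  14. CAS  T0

Tracing schedule C:
T3 LOAD — after: cnt=1, r=1 — load
T1 LOAD — after: cnt=1, r=1 — load
T3 CAS — after: cnt=2, r=1 — ok
T2 LOAD — after: cnt=2, r=2 — load
T0 LOAD — after: cnt=2, r=2 — load
T0 CAS — after: cnt=3, r=2 — ok
T0 LOAD — after: cnt=3, r=3 — load
T2 CAS — after: cnt=3, r=2 — retry
T0 CAS — after: cnt=4, r=3 — ok
T0 LOAD — after: cnt=4, r=4 — load
T1 CAS — after: cnt=4, r=1 — retry
T0 CAS — after: cnt=5, r=4 — ok
T0 LOAD — after: cnt=5, r=5 — load
T0 CAS — after: cnt=6, r=5 — ok

C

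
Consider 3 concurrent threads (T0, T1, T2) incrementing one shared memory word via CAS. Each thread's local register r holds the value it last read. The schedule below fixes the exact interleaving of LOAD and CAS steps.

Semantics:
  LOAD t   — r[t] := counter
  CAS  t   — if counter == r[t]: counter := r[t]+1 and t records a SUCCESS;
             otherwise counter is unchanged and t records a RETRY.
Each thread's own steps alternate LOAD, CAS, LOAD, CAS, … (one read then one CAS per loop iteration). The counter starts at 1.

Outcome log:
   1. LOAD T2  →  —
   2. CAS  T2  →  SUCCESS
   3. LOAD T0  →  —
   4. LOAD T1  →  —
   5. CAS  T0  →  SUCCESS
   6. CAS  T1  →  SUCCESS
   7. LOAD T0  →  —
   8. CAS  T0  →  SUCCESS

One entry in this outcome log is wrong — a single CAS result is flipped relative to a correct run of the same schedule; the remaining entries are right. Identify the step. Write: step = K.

Correct run:
[1] T2.load  rd  (counter 1, T2.r 1)
[2] T2.cas  hit  (counter 2, T2.r 1)
[3] T0.load  rd  (counter 2, T0.r 2)
[4] T1.load  rd  (counter 2, T1.r 2)
[5] T0.cas  hit  (counter 3, T0.r 2)
[6] T1.cas  miss  (counter 3, T1.r 2)
[7] T0.load  rd  (counter 3, T0.r 3)
[8] T0.cas  hit  (counter 4, T0.r 3)
Log disagrees first at step 6.

step = 6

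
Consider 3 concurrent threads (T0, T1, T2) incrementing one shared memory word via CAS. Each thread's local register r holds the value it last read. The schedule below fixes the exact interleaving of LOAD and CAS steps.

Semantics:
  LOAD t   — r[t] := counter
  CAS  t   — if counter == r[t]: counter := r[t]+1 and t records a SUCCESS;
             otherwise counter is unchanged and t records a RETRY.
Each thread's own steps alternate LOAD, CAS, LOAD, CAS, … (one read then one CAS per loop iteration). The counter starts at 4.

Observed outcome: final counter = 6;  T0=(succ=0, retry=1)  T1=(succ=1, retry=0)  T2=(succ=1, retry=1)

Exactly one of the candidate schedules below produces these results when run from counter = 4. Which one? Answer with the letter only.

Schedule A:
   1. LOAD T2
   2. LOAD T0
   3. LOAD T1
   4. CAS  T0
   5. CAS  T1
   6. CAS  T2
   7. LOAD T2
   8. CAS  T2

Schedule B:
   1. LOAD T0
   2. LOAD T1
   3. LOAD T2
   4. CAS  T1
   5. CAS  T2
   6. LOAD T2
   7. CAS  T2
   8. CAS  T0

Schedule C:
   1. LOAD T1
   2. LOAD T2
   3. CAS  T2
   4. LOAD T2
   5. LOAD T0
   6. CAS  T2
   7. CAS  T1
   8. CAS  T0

Run B:
#1 T0 reads 4
#2 T1 reads 4
#3 T2 reads 4
#4 T1 CAS(4→5) writes; counter now 5
#5 T2 CAS(4→5) fails; counter now 5
#6 T2 reads 5
#7 T2 CAS(5→6) writes; counter now 6
#8 T0 CAS(4→5) fails; counter now 6

B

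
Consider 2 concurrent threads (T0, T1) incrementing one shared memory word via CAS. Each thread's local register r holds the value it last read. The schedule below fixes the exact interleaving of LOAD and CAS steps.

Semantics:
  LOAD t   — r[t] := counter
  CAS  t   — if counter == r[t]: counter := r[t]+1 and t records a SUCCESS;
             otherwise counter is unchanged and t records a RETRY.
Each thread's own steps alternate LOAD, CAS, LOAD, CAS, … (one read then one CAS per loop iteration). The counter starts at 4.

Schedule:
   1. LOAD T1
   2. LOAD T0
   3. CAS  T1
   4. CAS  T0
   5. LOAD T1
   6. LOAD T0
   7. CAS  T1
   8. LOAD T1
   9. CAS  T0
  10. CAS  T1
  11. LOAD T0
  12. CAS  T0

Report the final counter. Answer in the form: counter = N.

counter = 8

T1 LOAD — after: cnt=4, r=4 — load
T0 LOAD — after: cnt=4, r=4 — load
T1 CAS — after: cnt=5, r=4 — ok
T0 CAS — after: cnt=5, r=4 — retry
T1 LOAD — after: cnt=5, r=5 — load
T0 LOAD — after: cnt=5, r=5 — load
T1 CAS — after: cnt=6, r=5 — ok
T1 LOAD — after: cnt=6, r=6 — load
T0 CAS — after: cnt=6, r=5 — retry
T1 CAS — after: cnt=7, r=6 — ok
T0 LOAD — after: cnt=7, r=7 — load
T0 CAS — after: cnt=8, r=7 — ok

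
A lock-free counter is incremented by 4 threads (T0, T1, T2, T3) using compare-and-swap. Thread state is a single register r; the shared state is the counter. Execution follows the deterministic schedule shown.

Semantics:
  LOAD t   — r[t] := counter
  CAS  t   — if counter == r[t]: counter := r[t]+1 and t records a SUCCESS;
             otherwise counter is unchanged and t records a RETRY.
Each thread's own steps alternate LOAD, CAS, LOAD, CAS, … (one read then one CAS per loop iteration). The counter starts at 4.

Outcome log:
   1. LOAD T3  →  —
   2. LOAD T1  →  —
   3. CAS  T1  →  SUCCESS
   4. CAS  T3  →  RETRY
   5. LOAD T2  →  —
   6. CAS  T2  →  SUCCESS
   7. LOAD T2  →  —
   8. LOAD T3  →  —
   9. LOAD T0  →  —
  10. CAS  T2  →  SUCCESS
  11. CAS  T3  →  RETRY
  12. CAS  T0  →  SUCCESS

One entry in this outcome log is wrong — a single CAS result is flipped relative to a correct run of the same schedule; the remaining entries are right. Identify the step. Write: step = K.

step = 12

Correct run:
step 1: T3 LOAD ⇒ load; ctr=4 reg=4
step 2: T1 LOAD ⇒ load; ctr=4 reg=4
step 3: T1 CAS ⇒ ok; ctr=5 reg=4
step 4: T3 CAS ⇒ retry; ctr=5 reg=4
step 5: T2 LOAD ⇒ load; ctr=5 reg=5
step 6: T2 CAS ⇒ ok; ctr=6 reg=5
step 7: T2 LOAD ⇒ load; ctr=6 reg=6
step 8: T3 LOAD ⇒ load; ctr=6 reg=6
step 9: T0 LOAD ⇒ load; ctr=6 reg=6
step 10: T2 CAS ⇒ ok; ctr=7 reg=6
step 11: T3 CAS ⇒ retry; ctr=7 reg=6
step 12: T0 CAS ⇒ retry; ctr=7 reg=6
Log disagrees first at step 12.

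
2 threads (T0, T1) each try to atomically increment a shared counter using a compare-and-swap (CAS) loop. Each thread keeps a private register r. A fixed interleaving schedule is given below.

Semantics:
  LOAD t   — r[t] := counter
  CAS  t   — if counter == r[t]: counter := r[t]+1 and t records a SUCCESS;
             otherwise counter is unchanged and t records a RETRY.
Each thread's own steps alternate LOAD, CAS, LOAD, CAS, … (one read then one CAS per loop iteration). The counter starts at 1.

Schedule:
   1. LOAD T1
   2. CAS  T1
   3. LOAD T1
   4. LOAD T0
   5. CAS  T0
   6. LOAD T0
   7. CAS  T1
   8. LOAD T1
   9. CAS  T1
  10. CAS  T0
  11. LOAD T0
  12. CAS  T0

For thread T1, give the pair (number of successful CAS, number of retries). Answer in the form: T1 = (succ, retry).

T1 = (2, 1)

step 1: T1 LOAD ⇒ load; ctr=1 reg=1
step 2: T1 CAS ⇒ ok; ctr=2 reg=1
step 3: T1 LOAD ⇒ load; ctr=2 reg=2
step 4: T0 LOAD ⇒ load; ctr=2 reg=2
step 5: T0 CAS ⇒ ok; ctr=3 reg=2
step 6: T0 LOAD ⇒ load; ctr=3 reg=3
step 7: T1 CAS ⇒ retry; ctr=3 reg=2
step 8: T1 LOAD ⇒ load; ctr=3 reg=3
step 9: T1 CAS ⇒ ok; ctr=4 reg=3
step 10: T0 CAS ⇒ retry; ctr=4 reg=3
step 11: T0 LOAD ⇒ load; ctr=4 reg=4
step 12: T0 CAS ⇒ ok; ctr=5 reg=4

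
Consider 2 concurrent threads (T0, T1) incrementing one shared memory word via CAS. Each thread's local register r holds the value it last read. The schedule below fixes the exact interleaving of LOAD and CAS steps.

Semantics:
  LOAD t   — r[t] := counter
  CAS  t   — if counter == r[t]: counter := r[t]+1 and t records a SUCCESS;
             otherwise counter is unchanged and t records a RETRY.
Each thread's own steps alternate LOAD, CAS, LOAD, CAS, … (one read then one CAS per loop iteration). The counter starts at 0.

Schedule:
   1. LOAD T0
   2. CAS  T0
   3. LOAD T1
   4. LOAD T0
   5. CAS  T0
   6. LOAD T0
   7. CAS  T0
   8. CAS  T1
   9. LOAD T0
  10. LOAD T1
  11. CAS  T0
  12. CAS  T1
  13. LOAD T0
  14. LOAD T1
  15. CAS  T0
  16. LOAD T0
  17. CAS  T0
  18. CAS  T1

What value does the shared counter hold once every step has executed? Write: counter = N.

   1) LOAD T0:  M=0  r_T0=0
   2) CAS  T0:  M=1  r_T0=0 ✓
   3) LOAD T1:  M=1  r_T1=1
   4) LOAD T0:  M=1  r_T0=1
   5) CAS  T0:  M=2  r_T0=1 ✓
   6) LOAD T0:  M=2  r_T0=2
   7) CAS  T0:  M=3  r_T0=2 ✓
   8) CAS  T1:  M=3  r_T1=1 ✗
   9) LOAD T0:  M=3  r_T0=3
  10) LOAD T1:  M=3  r_T1=3
  11) CAS  T0:  M=4  r_T0=3 ✓
  12) CAS  T1:  M=4  r_T1=3 ✗
  13) LOAD T0:  M=4  r_T0=4
  14) LOAD T1:  M=4  r_T1=4
  15) CAS  T0:  M=5  r_T0=4 ✓
  16) LOAD T0:  M=5  r_T0=5
  17) CAS  T0:  M=6  r_T0=5 ✓
  18) CAS  T1:  M=6  r_T1=4 ✗

counter = 6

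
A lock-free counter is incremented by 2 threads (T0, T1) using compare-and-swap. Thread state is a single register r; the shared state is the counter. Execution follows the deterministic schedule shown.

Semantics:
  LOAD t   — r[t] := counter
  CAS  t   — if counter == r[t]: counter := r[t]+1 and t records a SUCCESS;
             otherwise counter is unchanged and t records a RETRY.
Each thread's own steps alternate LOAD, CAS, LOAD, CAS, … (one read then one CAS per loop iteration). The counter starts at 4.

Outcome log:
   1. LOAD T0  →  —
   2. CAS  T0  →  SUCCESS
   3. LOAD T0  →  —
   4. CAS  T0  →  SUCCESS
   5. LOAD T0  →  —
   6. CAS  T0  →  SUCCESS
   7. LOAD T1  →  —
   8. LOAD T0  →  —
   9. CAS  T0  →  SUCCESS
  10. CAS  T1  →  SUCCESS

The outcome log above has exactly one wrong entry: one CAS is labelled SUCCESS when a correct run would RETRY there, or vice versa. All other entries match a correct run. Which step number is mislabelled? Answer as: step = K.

step = 10

Re-executing:
step 1: T0 LOAD ⇒ load; ctr=4 reg=4
step 2: T0 CAS ⇒ ok; ctr=5 reg=4
step 3: T0 LOAD ⇒ load; ctr=5 reg=5
step 4: T0 CAS ⇒ ok; ctr=6 reg=5
step 5: T0 LOAD ⇒ load; ctr=6 reg=6
step 6: T0 CAS ⇒ ok; ctr=7 reg=6
step 7: T1 LOAD ⇒ load; ctr=7 reg=7
step 8: T0 LOAD ⇒ load; ctr=7 reg=7
step 9: T0 CAS ⇒ ok; ctr=8 reg=7
step 10: T1 CAS ⇒ retry; ctr=8 reg=7
Mismatch at 10.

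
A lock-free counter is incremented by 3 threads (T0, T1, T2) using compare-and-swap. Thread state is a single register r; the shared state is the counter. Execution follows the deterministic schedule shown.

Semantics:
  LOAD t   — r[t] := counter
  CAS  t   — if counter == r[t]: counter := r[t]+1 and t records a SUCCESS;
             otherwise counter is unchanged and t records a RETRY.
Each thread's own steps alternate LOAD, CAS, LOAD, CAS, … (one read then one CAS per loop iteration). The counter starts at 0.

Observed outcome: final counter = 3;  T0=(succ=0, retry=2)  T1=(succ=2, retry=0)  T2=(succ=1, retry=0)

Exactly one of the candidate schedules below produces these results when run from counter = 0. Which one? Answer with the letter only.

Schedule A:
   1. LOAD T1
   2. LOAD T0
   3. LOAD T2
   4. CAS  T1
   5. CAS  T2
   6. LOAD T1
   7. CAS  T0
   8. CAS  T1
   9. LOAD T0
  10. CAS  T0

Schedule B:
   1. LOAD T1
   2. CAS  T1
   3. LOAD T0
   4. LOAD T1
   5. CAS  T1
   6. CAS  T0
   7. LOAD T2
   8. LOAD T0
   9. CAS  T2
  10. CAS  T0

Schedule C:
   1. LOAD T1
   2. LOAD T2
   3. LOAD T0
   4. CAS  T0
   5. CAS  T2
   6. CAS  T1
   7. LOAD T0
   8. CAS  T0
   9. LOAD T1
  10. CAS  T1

B

Tracing schedule B:
   1) LOAD T1:  M=0  r_T1=0
   2) CAS  T1:  M=1  r_T1=0 ✓
   3) LOAD T0:  M=1  r_T0=1
   4) LOAD T1:  M=1  r_T1=1
   5) CAS  T1:  M=2  r_T1=1 ✓
   6) CAS  T0:  M=2  r_T0=1 ✗
   7) LOAD T2:  M=2  r_T2=2
   8) LOAD T0:  M=2  r_T0=2
   9) CAS  T2:  M=3  r_T2=2 ✓
  10) CAS  T0:  M=3  r_T0=2 ✗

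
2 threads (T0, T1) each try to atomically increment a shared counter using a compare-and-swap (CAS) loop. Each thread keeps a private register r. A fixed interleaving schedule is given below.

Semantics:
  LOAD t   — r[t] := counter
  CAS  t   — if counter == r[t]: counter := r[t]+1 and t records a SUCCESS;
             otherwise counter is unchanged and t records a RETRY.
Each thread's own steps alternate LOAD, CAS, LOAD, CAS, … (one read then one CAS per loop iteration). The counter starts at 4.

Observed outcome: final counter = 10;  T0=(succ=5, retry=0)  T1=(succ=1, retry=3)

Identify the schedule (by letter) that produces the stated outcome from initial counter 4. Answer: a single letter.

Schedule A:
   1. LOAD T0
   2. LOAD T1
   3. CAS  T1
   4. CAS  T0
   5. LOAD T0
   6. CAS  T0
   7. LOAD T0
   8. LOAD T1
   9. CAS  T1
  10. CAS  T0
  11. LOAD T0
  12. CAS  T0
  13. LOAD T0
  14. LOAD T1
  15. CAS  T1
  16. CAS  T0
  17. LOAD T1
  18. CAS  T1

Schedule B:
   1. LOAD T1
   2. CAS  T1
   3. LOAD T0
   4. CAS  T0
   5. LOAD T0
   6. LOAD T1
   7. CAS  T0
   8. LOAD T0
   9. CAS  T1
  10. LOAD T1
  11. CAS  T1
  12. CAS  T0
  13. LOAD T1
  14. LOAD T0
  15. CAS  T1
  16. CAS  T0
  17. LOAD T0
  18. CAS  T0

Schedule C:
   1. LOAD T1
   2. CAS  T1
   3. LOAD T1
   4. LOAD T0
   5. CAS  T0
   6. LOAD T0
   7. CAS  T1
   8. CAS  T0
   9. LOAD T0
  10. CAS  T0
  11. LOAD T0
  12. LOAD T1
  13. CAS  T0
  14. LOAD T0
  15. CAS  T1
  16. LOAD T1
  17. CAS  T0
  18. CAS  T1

C

Run C:
1. LOAD T1 → mem=4 r[T1]=4 [LOAD]
2. CAS T1 → mem=5 r[T1]=4 [OK]
3. LOAD T1 → mem=5 r[T1]=5 [LOAD]
4. LOAD T0 → mem=5 r[T0]=5 [LOAD]
5. CAS T0 → mem=6 r[T0]=5 [OK]
6. LOAD T0 → mem=6 r[T0]=6 [LOAD]
7. CAS T1 → mem=6 r[T1]=5 [RETRY]
8. CAS T0 → mem=7 r[T0]=6 [OK]
9. LOAD T0 → mem=7 r[T0]=7 [LOAD]
10. CAS T0 → mem=8 r[T0]=7 [OK]
11. LOAD T0 → mem=8 r[T0]=8 [LOAD]
12. LOAD T1 → mem=8 r[T1]=8 [LOAD]
13. CAS T0 → mem=9 r[T0]=8 [OK]
14. LOAD T0 → mem=9 r[T0]=9 [LOAD]
15. CAS T1 → mem=9 r[T1]=8 [RETRY]
16. LOAD T1 → mem=9 r[T1]=9 [LOAD]
17. CAS T0 → mem=10 r[T0]=9 [OK]
18. CAS T1 → mem=10 r[T1]=9 [RETRY]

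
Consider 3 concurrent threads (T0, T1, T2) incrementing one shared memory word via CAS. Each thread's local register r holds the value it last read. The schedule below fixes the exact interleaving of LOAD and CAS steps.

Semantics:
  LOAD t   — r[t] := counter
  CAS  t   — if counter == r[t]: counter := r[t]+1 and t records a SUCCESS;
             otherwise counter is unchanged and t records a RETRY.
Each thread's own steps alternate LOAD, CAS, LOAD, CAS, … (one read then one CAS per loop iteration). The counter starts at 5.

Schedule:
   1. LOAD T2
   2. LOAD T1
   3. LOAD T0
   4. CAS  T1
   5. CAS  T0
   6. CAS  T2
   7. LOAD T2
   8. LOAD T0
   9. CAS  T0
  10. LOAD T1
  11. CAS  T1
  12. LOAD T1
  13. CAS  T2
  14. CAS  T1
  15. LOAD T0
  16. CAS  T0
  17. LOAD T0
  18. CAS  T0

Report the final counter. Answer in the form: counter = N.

counter = 11

   1) LOAD T2:  M=5  r_T2=5
   2) LOAD T1:  M=5  r_T1=5
   3) LOAD T0:  M=5  r_T0=5
   4) CAS  T1:  M=6  r_T1=5 ✓
   5) CAS  T0:  M=6  r_T0=5 ✗
   6) CAS  T2:  M=6  r_T2=5 ✗
   7) LOAD T2:  M=6  r_T2=6
   8) LOAD T0:  M=6  r_T0=6
   9) CAS  T0:  M=7  r_T0=6 ✓
  10) LOAD T1:  M=7  r_T1=7
  11) CAS  T1:  M=8  r_T1=7 ✓
  12) LOAD T1:  M=8  r_T1=8
  13) CAS  T2:  M=8  r_T2=6 ✗
  14) CAS  T1:  M=9  r_T1=8 ✓
  15) LOAD T0:  M=9  r_T0=9
  16) CAS  T0:  M=10  r_T0=9 ✓
  17) LOAD T0:  M=10  r_T0=10
  18) CAS  T0:  M=11  r_T0=10 ✓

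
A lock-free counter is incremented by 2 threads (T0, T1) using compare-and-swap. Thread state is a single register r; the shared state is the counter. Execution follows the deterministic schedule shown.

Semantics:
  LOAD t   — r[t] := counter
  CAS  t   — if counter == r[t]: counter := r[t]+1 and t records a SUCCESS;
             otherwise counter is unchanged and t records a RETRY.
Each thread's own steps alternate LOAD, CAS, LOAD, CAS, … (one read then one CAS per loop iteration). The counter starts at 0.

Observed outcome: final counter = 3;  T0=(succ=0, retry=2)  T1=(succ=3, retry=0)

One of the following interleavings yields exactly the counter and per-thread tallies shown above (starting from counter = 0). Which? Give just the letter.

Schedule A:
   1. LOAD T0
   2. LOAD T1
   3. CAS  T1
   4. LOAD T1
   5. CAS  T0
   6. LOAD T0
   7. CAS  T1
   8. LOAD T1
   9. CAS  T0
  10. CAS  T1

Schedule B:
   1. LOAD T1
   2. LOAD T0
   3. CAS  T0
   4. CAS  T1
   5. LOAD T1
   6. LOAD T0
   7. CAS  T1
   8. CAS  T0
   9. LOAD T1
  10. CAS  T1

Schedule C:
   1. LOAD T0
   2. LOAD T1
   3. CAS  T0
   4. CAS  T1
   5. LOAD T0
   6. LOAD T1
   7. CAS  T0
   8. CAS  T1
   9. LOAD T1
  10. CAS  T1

Tracing schedule A:
T0 LOAD — after: cnt=0, r=0 — load
T1 LOAD — after: cnt=0, r=0 — load
T1 CAS — after: cnt=1, r=0 — ok
T1 LOAD — after: cnt=1, r=1 — load
T0 CAS — after: cnt=1, r=0 — retry
T0 LOAD — after: cnt=1, r=1 — load
T1 CAS — after: cnt=2, r=1 — ok
T1 LOAD — after: cnt=2, r=2 — load
T0 CAS — after: cnt=2, r=1 — retry
T1 CAS — after: cnt=3, r=2 — ok

A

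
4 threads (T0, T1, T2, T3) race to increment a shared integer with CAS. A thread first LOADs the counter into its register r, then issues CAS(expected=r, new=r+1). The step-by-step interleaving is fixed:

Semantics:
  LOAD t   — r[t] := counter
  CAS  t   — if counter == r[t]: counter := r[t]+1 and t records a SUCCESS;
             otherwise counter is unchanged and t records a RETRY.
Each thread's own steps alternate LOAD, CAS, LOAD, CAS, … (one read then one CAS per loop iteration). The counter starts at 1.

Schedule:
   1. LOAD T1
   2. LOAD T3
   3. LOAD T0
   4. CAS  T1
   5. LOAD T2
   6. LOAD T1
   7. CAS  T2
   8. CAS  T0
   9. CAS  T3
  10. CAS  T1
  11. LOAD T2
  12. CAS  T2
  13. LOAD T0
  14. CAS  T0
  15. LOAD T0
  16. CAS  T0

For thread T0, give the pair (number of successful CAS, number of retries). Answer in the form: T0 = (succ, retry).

T1 LOAD — after: cnt=1, r=1 — load
T3 LOAD — after: cnt=1, r=1 — load
T0 LOAD — after: cnt=1, r=1 — load
T1 CAS — after: cnt=2, r=1 — ok
T2 LOAD — after: cnt=2, r=2 — load
T1 LOAD — after: cnt=2, r=2 — load
T2 CAS — after: cnt=3, r=2 — ok
T0 CAS — after: cnt=3, r=1 — retry
T3 CAS — after: cnt=3, r=1 — retry
T1 CAS — after: cnt=3, r=2 — retry
T2 LOAD — after: cnt=3, r=3 — load
T2 CAS — after: cnt=4, r=3 — ok
T0 LOAD — after: cnt=4, r=4 — load
T0 CAS — after: cnt=5, r=4 — ok
T0 LOAD — after: cnt=5, r=5 — load
T0 CAS — after: cnt=6, r=5 — ok

T0 = (2, 1)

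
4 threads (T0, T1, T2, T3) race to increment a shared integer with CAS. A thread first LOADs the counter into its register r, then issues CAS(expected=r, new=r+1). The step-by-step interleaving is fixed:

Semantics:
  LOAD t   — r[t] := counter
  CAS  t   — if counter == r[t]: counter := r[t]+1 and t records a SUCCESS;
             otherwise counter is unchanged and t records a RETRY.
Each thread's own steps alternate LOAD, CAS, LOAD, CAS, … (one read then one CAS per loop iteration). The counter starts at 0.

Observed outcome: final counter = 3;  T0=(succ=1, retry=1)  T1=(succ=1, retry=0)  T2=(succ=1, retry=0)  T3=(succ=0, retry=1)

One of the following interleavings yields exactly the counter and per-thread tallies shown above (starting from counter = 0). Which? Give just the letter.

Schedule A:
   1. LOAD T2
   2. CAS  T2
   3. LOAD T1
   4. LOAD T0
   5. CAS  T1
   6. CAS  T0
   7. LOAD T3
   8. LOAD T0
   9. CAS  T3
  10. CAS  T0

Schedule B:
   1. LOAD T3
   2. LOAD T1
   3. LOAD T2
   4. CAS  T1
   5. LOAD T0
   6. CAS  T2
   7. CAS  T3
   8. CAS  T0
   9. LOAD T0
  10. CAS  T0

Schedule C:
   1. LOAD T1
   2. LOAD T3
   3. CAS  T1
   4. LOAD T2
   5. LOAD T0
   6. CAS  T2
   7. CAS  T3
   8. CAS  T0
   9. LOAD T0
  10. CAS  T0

Simulating candidate C:
1. LOAD T1 → mem=0 r[T1]=0 [LOAD]
2. LOAD T3 → mem=0 r[T3]=0 [LOAD]
3. CAS T1 → mem=1 r[T1]=0 [OK]
4. LOAD T2 → mem=1 r[T2]=1 [LOAD]
5. LOAD T0 → mem=1 r[T0]=1 [LOAD]
6. CAS T2 → mem=2 r[T2]=1 [OK]
7. CAS T3 → mem=2 r[T3]=0 [RETRY]
8. CAS T0 → mem=2 r[T0]=1 [RETRY]
9. LOAD T0 → mem=2 r[T0]=2 [LOAD]
10. CAS T0 → mem=3 r[T0]=2 [OK]

C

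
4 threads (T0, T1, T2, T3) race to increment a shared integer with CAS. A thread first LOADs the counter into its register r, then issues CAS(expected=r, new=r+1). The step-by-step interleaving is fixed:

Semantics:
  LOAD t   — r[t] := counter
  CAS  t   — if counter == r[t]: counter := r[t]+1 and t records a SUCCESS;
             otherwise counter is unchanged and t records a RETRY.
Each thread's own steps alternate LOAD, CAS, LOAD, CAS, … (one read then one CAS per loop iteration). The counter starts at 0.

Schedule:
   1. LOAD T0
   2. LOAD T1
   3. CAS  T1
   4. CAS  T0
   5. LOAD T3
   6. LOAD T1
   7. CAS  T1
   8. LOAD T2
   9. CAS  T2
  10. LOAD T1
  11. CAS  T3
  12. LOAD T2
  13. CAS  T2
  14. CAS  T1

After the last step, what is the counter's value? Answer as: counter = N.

counter = 4

T0 LOAD — after: cnt=0, r=0 — load
T1 LOAD — after: cnt=0, r=0 — load
T1 CAS — after: cnt=1, r=0 — ok
T0 CAS — after: cnt=1, r=0 — retry
T3 LOAD — after: cnt=1, r=1 — load
T1 LOAD — after: cnt=1, r=1 — load
T1 CAS — after: cnt=2, r=1 — ok
T2 LOAD — after: cnt=2, r=2 — load
T2 CAS — after: cnt=3, r=2 — ok
T1 LOAD — after: cnt=3, r=3 — load
T3 CAS — after: cnt=3, r=1 — retry
T2 LOAD — after: cnt=3, r=3 — load
T2 CAS — after: cnt=4, r=3 — ok
T1 CAS — after: cnt=4, r=3 — retry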